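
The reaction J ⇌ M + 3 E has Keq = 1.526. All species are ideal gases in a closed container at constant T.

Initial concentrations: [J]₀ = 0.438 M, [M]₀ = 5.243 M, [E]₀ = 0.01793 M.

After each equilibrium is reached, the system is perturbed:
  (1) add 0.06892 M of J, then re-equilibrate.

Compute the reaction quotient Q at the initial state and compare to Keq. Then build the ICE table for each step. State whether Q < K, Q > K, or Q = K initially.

Q₀ = 6.9000e-05 vs Keq = 1.526 ⇒ Q<K, forward
Step 1:
                  J         M         E
  I           0.438     5.243   0.01793
  C         -0.1402    0.1402    0.4207
  E          0.2978     5.383    0.4387
  solve Keq expr → x = 0.1402; check Q = 1.526
Then add 0.06892 M of J.
Step 2:
                  J         M         E
  I          0.3667     5.383    0.4387
  C       -0.009112  0.009112   0.02733
  E          0.3576     5.392     0.466
  solve Keq expr → x = 0.009112; check Q = 1.526

Q₀ = 6.9000e-05; Q < K (proceeds forward)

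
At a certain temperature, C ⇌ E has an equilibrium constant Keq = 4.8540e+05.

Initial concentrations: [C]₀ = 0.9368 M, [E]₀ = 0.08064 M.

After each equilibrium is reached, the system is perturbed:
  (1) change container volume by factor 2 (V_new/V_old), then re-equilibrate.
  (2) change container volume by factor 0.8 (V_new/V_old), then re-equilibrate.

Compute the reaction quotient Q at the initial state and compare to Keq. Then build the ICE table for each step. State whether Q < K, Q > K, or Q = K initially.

Q₀ = 0.08608 vs Keq = 4.8540e+05 ⇒ Q<K, forward
Step 1:
                   C          E
  Initial     0.9368    0.08064
  Change     -0.9368     0.9368
  Equil   2.0961e-06      1.017
  solve Keq expr → x = 0.9368; check Q = 4.8540e+05
Then change container volume by factor 2 (V_new/V_old).
Step 2:
                   C          E
  Initial 1.0480e-06     0.5087
  Change           0          0
  Equil   1.0480e-06     0.5087
  solve Keq expr → x = 0; check Q = 4.8540e+05
Then change container volume by factor 0.8 (V_new/V_old).
Step 3:
                   C          E
  Initial 1.3101e-06     0.6359
  Change           0          0
  Equil   1.3101e-06     0.6359
  solve Keq expr → x = 0; check Q = 4.8540e+05

Q₀ = 0.08608; Q < K (proceeds forward)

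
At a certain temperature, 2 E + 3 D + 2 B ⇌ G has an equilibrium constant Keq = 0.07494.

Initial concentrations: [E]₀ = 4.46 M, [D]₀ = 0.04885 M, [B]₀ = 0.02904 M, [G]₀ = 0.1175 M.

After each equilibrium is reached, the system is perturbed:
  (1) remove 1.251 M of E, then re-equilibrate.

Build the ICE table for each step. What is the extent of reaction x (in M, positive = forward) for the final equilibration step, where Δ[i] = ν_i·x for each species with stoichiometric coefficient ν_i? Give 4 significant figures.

Q₀ = 6.0087e+04 vs Keq = 0.07494 ⇒ Q>K, reverse
Step 1:
                  E         D         B         G
  Initial      4.46   0.04885   0.02904    0.1175
  Change     0.2232    0.3348    0.2232   -0.1116
  Equil       4.683    0.3836    0.2522  0.005904
  solve Keq expr → x = -0.1116; check Q = 0.07494
Then remove 1.251 M of E.
Step 2:
                  E         D         B         G
  Initial     3.432    0.3836    0.2522  0.005904
  Change   0.004822  0.007233  0.004822 -0.002411
  Equil       3.437    0.3909    0.2571  0.003493
  solve Keq expr → x = -0.002411; check Q = 0.07494

x = -0.002411 M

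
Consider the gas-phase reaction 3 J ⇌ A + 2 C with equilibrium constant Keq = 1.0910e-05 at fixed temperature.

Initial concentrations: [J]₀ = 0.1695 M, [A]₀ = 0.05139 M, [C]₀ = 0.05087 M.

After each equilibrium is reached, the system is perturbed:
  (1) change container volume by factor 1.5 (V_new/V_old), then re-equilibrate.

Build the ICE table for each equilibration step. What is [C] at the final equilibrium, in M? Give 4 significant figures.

Q₀ = 0.02731 vs Keq = 1.0910e-05 ⇒ Q>K, reverse
Step 1:
                    J           A           C
  I            0.1695     0.05139     0.05087
  C           0.07272    -0.02424    -0.04848
  E            0.2422     0.02715     0.00239
  solve Keq expr → x = -0.02424; check Q = 1.0910e-05
Then change container volume by factor 1.5 (V_new/V_old).
Step 2:
                    J           A           C
  I            0.1615      0.0181    0.001593
  C                 0           0           0
  E            0.1615      0.0181    0.001593
  solve Keq expr → x = 0; check Q = 1.0910e-05

[C]_eq = 0.001593 M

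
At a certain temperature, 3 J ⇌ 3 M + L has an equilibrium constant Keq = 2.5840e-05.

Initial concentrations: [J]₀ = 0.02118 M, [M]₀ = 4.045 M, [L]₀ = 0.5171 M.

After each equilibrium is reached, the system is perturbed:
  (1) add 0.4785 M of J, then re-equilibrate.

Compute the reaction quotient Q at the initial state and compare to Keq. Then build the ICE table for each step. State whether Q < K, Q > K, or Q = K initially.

Q₀ = 3.6021e+06; Q > K (proceeds reverse)

Q₀ = 3.6021e+06 vs Keq = 2.5840e-05 ⇒ Q>K, reverse
Step 1:
                   J          M          L
  init       0.02118      4.045     0.5171
  Δ            1.551     -1.551    -0.5171
  eq           1.572      2.494 6.4787e-06
  solve Keq expr → x = -0.5171; check Q = 2.5840e-05
Then add 0.4785 M of J.
Step 2:
                   J          M          L
  init         2.051      2.494 6.4787e-06
  Δ       -2.3687e-05 2.3687e-05 7.8958e-06
  eq           2.051      2.494 1.4375e-05
  solve Keq expr → x = 7.8958e-06; check Q = 2.5840e-05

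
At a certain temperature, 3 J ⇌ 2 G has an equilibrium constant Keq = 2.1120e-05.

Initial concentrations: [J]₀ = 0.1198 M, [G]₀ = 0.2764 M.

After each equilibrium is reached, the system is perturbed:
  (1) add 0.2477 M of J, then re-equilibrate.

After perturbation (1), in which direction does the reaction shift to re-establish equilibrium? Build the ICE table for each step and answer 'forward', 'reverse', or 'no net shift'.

Direction: forward

Q₀ = 44.43 vs Keq = 2.1120e-05 ⇒ Q>K, reverse
Step 1:
                   J          G
  I           0.1198     0.2764
  C           0.4119    -0.2746
  E           0.5317   0.001782
  solve Keq expr → x = -0.1373; check Q = 2.1120e-05
Then add 0.2477 M of J.
Step 2:
                   J          G
  I           0.7794   0.001782
  C        -0.002052   0.001368
  E           0.7774    0.00315
  solve Keq expr → x = 6.8399e-04; check Q = 2.1120e-05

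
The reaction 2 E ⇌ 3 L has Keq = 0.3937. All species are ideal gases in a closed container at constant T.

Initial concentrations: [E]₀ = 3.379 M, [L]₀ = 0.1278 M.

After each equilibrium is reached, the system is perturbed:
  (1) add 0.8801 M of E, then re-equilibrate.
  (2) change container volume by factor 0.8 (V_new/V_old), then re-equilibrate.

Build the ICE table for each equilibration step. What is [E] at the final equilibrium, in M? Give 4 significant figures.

Q₀ = 1.8282e-04 vs Keq = 0.3937 ⇒ Q<K, forward
Step 1:
                    E           L
  init          3.379      0.1278
  Δ           -0.8272       1.241
  eq            2.552       1.369
  solve Keq expr → x = 0.4136; check Q = 0.3937
Then add 0.8801 M of E.
Step 2:
                    E           L
  init          3.432       1.369
  Δ           -0.1637      0.2455
  eq            3.268       1.614
  solve Keq expr → x = 0.08183; check Q = 0.3937
Then change container volume by factor 0.8 (V_new/V_old).
Step 3:
                    E           L
  init          4.085       2.018
  Δ           0.08014     -0.1202
  eq            4.165       1.897
  solve Keq expr → x = -0.04007; check Q = 0.3937

[E]_eq = 4.165 M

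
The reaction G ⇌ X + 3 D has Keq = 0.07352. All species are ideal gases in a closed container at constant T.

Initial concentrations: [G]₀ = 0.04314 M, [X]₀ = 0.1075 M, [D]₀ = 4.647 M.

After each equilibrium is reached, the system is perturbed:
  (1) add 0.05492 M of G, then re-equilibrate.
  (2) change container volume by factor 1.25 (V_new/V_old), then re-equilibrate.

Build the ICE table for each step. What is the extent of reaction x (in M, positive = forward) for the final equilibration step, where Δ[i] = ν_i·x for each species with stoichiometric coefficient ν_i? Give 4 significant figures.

Q₀ = 250.1 vs Keq = 0.07352 ⇒ Q>K, reverse
Step 1:
                   G          X          D
  init       0.04314     0.1075      4.647
  Δ           0.1074    -0.1074    -0.3221
  eq          0.1505 1.3678e-04      4.325
  solve Keq expr → x = -0.1074; check Q = 0.07352
Then add 0.05492 M of G.
Step 2:
                   G          X          D
  init        0.2054 1.3678e-04      4.325
  Δ       -4.9847e-05 4.9847e-05 1.4954e-04
  eq          0.2054 1.8663e-04      4.325
  solve Keq expr → x = 4.9847e-05; check Q = 0.07352
Then change container volume by factor 1.25 (V_new/V_old).
Step 3:
                   G          X          D
  init        0.1643 1.4930e-04       3.46
  Δ       -1.4194e-04 1.4194e-04 4.2583e-04
  eq          0.1642 2.9124e-04       3.46
  solve Keq expr → x = 1.4194e-04; check Q = 0.07352

x = 1.4194e-04 M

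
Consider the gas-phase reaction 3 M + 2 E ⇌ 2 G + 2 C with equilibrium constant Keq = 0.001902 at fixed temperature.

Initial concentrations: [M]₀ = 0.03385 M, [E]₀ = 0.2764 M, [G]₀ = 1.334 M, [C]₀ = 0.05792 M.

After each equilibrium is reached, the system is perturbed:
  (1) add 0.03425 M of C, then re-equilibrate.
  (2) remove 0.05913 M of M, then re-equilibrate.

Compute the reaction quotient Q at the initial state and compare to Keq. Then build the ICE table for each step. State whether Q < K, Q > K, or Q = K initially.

Q₀ = 2015; Q > K (proceeds reverse)

Q₀ = 2015 vs Keq = 0.001902 ⇒ Q>K, reverse
Step 1:
                   M          E          G          C
  init       0.03385     0.2764      1.334    0.05792
  Δ          0.08617    0.05745   -0.05745   -0.05745
  eq            0.12     0.3338      1.277 4.7423e-04
  solve Keq expr → x = -0.02872; check Q = 0.001902
Then add 0.03425 M of C.
Step 2:
                   M          E          G          C
  init          0.12     0.3338      1.277    0.03472
  Δ          0.05072    0.03381   -0.03381   -0.03381
  eq          0.1707     0.3677      1.243 9.1027e-04
  solve Keq expr → x = -0.01691; check Q = 0.001902
Then remove 0.05913 M of M.
Step 3:
                   M          E          G          C
  init        0.1116     0.3677      1.243 9.1027e-04
  Δ       6.3651e-04 4.2434e-04 -4.2434e-04 -4.2434e-04
  eq          0.1122     0.3681      1.242 4.8593e-04
  solve Keq expr → x = -2.1217e-04; check Q = 0.001902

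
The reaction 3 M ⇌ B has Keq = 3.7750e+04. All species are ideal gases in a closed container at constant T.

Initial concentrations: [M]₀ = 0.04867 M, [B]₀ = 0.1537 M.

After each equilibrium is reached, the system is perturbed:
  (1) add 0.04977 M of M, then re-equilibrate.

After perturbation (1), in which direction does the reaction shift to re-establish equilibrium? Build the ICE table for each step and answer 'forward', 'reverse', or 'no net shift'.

Direction: forward

Q₀ = 1333 vs Keq = 3.7750e+04 ⇒ Q<K, forward
Step 1:
                   M          B
  I          0.04867     0.1537
  C         -0.03234    0.01078
  E          0.01633     0.1645
  solve Keq expr → x = 0.01078; check Q = 3.7750e+04
Then add 0.04977 M of M.
Step 2:
                   M          B
  I           0.0661     0.1645
  C         -0.04924    0.01641
  E          0.01686     0.1809
  solve Keq expr → x = 0.01641; check Q = 3.7750e+04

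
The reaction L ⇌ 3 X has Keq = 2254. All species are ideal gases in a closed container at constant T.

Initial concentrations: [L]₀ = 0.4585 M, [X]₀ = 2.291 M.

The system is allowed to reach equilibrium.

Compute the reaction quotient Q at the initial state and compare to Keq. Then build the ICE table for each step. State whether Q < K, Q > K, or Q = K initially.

Q₀ = 26.23; Q < K (proceeds forward)

Q₀ = 26.23 vs Keq = 2254 ⇒ Q<K, forward
Step 1:
                    L           X
  Initial      0.4585       2.291
  Change      -0.4377       1.313
  Equil       0.02077       3.604
  solve Keq expr → x = 0.4377; check Q = 2254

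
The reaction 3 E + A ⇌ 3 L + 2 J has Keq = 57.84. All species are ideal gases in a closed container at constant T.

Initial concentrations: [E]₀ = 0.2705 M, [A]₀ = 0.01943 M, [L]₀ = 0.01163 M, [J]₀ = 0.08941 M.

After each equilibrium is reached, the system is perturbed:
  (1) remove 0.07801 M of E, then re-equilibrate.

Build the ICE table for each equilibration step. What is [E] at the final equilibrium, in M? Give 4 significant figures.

Q₀ = 3.2699e-05 vs Keq = 57.84 ⇒ Q<K, forward
Step 1:
                    E           A           L           J
  Initial      0.2705     0.01943     0.01163     0.08941
  Change     -0.05826    -0.01942     0.05826     0.03884
  Equil        0.2122  1.0154e-05     0.06989      0.1282
  solve Keq expr → x = 0.01942; check Q = 57.84
Then remove 0.07801 M of E.
Step 2:
                    E           A           L           J
  Initial      0.1342  1.0154e-05     0.06989      0.1282
  Change   8.9146e-05  2.9715e-05 -8.9146e-05 -5.9430e-05
  Equil        0.1343  3.9869e-05      0.0698      0.1282
  solve Keq expr → x = -2.9715e-05; check Q = 57.84

[E]_eq = 0.1343 M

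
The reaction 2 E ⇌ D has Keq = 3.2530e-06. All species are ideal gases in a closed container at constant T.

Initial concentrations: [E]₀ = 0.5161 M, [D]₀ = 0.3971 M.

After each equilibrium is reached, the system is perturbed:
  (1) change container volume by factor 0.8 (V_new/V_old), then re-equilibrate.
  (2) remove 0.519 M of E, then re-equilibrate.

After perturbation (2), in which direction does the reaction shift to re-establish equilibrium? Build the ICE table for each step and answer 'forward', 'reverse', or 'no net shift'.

Direction: reverse

Q₀ = 1.491 vs Keq = 3.2530e-06 ⇒ Q>K, reverse
Step 1:
                    E           D
  init         0.5161      0.3971
  Δ            0.7942     -0.3971
  eq             1.31  5.5849e-06
  solve Keq expr → x = -0.3971; check Q = 3.2530e-06
Then change container volume by factor 0.8 (V_new/V_old).
Step 2:
                    E           D
  init          1.638  6.9812e-06
  Δ       -3.4905e-06  1.7453e-06
  eq            1.638  8.7264e-06
  solve Keq expr → x = 1.7453e-06; check Q = 3.2530e-06
Then remove 0.519 M of E.
Step 3:
                    E           D
  init          1.119  8.7264e-06
  Δ        9.3082e-06 -4.6541e-06
  eq            1.119  4.0723e-06
  solve Keq expr → x = -4.6541e-06; check Q = 3.2530e-06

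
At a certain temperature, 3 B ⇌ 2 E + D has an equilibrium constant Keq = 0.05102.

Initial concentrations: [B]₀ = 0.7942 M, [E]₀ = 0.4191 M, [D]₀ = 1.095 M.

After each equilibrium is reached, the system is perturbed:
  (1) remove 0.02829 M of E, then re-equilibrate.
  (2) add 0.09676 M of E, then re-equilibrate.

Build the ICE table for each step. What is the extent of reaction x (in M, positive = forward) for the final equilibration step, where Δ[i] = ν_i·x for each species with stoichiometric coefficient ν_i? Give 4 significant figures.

Q₀ = 0.3839 vs Keq = 0.05102 ⇒ Q>K, reverse
Step 1:
                    B           E           D
  I            0.7942      0.4191       1.095
  C            0.2622     -0.1748    -0.08739
  E             1.056      0.2443       1.008
  solve Keq expr → x = -0.08739; check Q = 0.05102
Then remove 0.02829 M of E.
Step 2:
                    B           E           D
  I             1.056       0.216       1.008
  C          -0.02694     0.01796    0.008981
  E             1.029       0.234       1.017
  solve Keq expr → x = 0.008981; check Q = 0.05102
Then add 0.09676 M of E.
Step 3:
                    B           E           D
  I             1.029      0.3307       1.017
  C           0.09131    -0.06088    -0.03044
  E             1.121      0.2699      0.9862
  solve Keq expr → x = -0.03044; check Q = 0.05102

x = -0.03044 M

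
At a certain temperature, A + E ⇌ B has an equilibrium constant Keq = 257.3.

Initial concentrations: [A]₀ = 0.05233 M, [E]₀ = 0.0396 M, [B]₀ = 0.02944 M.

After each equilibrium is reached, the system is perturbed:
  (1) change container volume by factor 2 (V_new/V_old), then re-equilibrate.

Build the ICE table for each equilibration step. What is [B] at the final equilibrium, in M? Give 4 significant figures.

[B]_eq = 0.02698 M

Q₀ = 14.21 vs Keq = 257.3 ⇒ Q<K, forward
Step 1:
                   A          E          B
  init       0.05233     0.0396    0.02944
  Δ         -0.02954   -0.02954    0.02954
  eq         0.02279    0.01006    0.05898
  solve Keq expr → x = 0.02954; check Q = 257.3
Then change container volume by factor 2 (V_new/V_old).
Step 2:
                   A          E          B
  init       0.01139   0.005029    0.02949
  Δ         0.002511   0.002511  -0.002511
  eq         0.01391   0.007541    0.02698
  solve Keq expr → x = -0.002511; check Q = 257.3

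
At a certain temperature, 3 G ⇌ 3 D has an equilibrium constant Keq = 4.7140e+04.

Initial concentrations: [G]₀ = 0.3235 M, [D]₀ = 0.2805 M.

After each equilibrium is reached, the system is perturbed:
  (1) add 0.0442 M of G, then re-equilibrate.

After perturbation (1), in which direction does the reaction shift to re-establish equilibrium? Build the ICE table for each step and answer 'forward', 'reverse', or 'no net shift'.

Direction: forward

Q₀ = 0.6519 vs Keq = 4.7140e+04 ⇒ Q<K, forward
Step 1:
                   G          D
  Initial     0.3235     0.2805
  Change     -0.3072     0.3072
  Equil      0.01627     0.5877
  solve Keq expr → x = 0.1024; check Q = 4.7140e+04
Then add 0.0442 M of G.
Step 2:
                   G          D
  Initial    0.06047     0.5877
  Change    -0.04301    0.04301
  Equil      0.01746     0.6307
  solve Keq expr → x = 0.01434; check Q = 4.7140e+04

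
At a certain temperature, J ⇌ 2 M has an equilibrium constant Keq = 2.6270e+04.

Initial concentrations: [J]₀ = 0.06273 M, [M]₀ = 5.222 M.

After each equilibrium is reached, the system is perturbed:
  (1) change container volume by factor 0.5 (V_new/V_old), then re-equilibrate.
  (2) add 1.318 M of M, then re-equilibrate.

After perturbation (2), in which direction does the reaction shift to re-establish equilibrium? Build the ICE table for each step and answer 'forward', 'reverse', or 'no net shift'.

Q₀ = 434.7 vs Keq = 2.6270e+04 ⇒ Q<K, forward
Step 1:
                  J         M
  I         0.06273     5.222
  C        -0.06164    0.1233
  E        0.001088     5.345
  solve Keq expr → x = 0.06164; check Q = 2.6270e+04
Then change container volume by factor 0.5 (V_new/V_old).
Step 2:
                  J         M
  I        0.002175     10.69
  C        0.002172 -0.004343
  E        0.004347     10.69
  solve Keq expr → x = -0.002172; check Q = 2.6270e+04
Then add 1.318 M of M.
Step 3:
                  J         M
  I        0.004347        12
  C        0.001136 -0.002273
  E        0.005483        12
  solve Keq expr → x = -0.001136; check Q = 2.6270e+04

Direction: reverse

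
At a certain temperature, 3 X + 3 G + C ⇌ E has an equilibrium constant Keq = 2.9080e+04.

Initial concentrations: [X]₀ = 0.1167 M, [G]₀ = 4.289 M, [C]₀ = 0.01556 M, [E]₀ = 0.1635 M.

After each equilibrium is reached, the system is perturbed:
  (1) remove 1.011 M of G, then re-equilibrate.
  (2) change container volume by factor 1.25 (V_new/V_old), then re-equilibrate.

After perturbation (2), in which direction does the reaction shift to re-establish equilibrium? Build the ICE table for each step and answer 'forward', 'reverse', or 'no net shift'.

Q₀ = 83.8 vs Keq = 2.9080e+04 ⇒ Q<K, forward
Step 1:
                  X         G         C         E
  Initial    0.1167     4.289   0.01556    0.1635
  Change     -0.046    -0.046  -0.01533   0.01533
  Equil      0.0707     4.243 2.2778e-04    0.1788
  solve Keq expr → x = 0.01533; check Q = 2.9080e+04
Then remove 1.011 M of G.
Step 2:
                  X         G         C         E
  Initial    0.0707     3.232 2.2778e-04    0.1788
  Change  8.0761e-04 8.0761e-04 2.6920e-04 -2.6920e-04
  Equil     0.07151     3.233 4.9698e-04    0.1786
  solve Keq expr → x = -2.6920e-04; check Q = 2.9080e+04
Then change container volume by factor 1.25 (V_new/V_old).
Step 3:
                  X         G         C         E
  Initial   0.05721     2.586 3.9758e-04    0.1429
  Change   0.002727  0.002727 9.0884e-04 -9.0884e-04
  Equil     0.05994     2.589  0.001306    0.1419
  solve Keq expr → x = -9.0884e-04; check Q = 2.9080e+04

Direction: reverse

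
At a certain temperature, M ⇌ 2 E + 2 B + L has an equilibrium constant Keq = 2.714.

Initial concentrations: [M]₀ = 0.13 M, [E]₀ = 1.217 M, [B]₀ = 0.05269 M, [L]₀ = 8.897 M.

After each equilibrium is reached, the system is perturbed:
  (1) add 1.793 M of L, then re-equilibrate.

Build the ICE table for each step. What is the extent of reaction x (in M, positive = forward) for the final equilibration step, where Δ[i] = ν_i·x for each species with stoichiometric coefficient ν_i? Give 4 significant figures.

x = -0.003989 M

Q₀ = 0.2814 vs Keq = 2.714 ⇒ Q<K, forward
Step 1:
                   M          E          B          L
  Initial       0.13      1.217    0.05269      8.897
  Change     -0.0382    0.07641    0.07641     0.0382
  Equil       0.0918      1.293     0.1291      8.935
  solve Keq expr → x = 0.0382; check Q = 2.714
Then add 1.793 M of L.
Step 2:
                   M          E          B          L
  Initial     0.0918      1.293     0.1291      10.73
  Change    0.003989  -0.007979  -0.007979  -0.003989
  Equil      0.09578      1.285     0.1211      10.72
  solve Keq expr → x = -0.003989; check Q = 2.714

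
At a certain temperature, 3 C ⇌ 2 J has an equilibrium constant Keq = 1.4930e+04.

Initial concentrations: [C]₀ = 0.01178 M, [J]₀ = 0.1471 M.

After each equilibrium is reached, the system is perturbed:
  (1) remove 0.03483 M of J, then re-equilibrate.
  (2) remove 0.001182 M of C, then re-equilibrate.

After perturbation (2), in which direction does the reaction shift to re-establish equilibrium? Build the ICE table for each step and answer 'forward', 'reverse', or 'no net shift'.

Q₀ = 1.3237e+04 vs Keq = 1.4930e+04 ⇒ Q<K, forward
Step 1:
                  C         J
  Initial   0.01178    0.1471
  Change  -4.4794e-04 2.9862e-04
  Equil     0.01133    0.1474
  solve Keq expr → x = 1.4931e-04; check Q = 1.4930e+04
Then remove 0.03483 M of J.
Step 2:
                  C         J
  Initial   0.01133    0.1126
  Change  -0.001797  0.001198
  Equil    0.009535    0.1138
  solve Keq expr → x = 5.9900e-04; check Q = 1.4930e+04
Then remove 0.001182 M of C.
Step 3:
                  C         J
  Initial  0.008353    0.1138
  Change    0.00114 -7.5967e-04
  Equil    0.009493     0.113
  solve Keq expr → x = -3.7984e-04; check Q = 1.4930e+04

Direction: reverse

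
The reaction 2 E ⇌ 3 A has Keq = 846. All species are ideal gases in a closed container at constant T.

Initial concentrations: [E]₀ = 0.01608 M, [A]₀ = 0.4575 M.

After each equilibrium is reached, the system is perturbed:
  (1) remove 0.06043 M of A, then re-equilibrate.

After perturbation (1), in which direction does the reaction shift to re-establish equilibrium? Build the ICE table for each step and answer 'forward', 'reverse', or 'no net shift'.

Direction: forward

Q₀ = 370.3 vs Keq = 846 ⇒ Q<K, forward
Step 1:
                    E           A
  Initial     0.01608      0.4575
  Change    -0.005169    0.007754
  Equil       0.01091      0.4653
  solve Keq expr → x = 0.002585; check Q = 846
Then remove 0.06043 M of A.
Step 2:
                    E           A
  Initial     0.01091      0.4048
  Change    -0.001959    0.002938
  Equil      0.008952      0.4078
  solve Keq expr → x = 9.7927e-04; check Q = 846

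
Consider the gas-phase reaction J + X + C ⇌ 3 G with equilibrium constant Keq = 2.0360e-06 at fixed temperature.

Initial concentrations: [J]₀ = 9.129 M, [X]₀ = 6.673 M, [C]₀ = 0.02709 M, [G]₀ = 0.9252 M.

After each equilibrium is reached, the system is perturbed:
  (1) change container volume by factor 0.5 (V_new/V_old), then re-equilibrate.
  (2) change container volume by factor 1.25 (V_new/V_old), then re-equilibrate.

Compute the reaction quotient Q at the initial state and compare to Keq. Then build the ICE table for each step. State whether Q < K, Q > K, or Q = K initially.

Q₀ = 0.4799 vs Keq = 2.0360e-06 ⇒ Q>K, reverse
Step 1:
                  J         X         C         G
  Initial     9.129     6.673   0.02709    0.9252
  Change     0.2967    0.2967    0.2967   -0.8901
  Equil       9.426      6.97    0.3238   0.03512
  solve Keq expr → x = -0.2967; check Q = 2.0360e-06
Then change container volume by factor 0.5 (V_new/V_old).
Step 2:
                  J         X         C         G
  Initial     18.85     13.94    0.6476   0.07023
  Change          0         0         0         0
  Equil       18.85     13.94    0.6476   0.07023
  solve Keq expr → x = 0; check Q = 2.0360e-06
Then change container volume by factor 1.25 (V_new/V_old).
Step 3:
                  J         X         C         G
  Initial     15.08     11.15    0.5181   0.05619
  Change          0         0         0         0
  Equil       15.08     11.15    0.5181   0.05619
  solve Keq expr → x = 0; check Q = 2.0360e-06

Q₀ = 0.4799; Q > K (proceeds reverse)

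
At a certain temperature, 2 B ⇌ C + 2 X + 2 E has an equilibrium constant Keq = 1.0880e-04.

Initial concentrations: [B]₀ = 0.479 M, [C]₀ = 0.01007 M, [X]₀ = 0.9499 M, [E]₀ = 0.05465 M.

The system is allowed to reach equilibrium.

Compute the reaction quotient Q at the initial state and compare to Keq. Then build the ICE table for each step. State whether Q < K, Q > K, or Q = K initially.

Q₀ = 1.1828e-04; Q > K (proceeds reverse)

Q₀ = 1.1828e-04 vs Keq = 1.0880e-04 ⇒ Q>K, reverse
Step 1:
                    B           C           X           E
  Initial       0.479     0.01007      0.9499     0.05465
  Change   8.8876e-04 -4.4438e-04 -8.8876e-04 -8.8876e-04
  Equil        0.4799    0.009626       0.949     0.05376
  solve Keq expr → x = -4.4438e-04; check Q = 1.0880e-04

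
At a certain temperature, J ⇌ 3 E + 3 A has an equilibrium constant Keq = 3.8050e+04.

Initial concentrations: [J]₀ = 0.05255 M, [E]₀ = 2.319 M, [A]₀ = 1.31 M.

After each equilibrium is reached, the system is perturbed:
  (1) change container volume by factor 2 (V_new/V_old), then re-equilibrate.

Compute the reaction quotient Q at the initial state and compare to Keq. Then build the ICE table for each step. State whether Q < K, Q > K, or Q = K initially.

Q₀ = 533.5 vs Keq = 3.8050e+04 ⇒ Q<K, forward
Step 1:
                  J         E         A
  I         0.05255     2.319      1.31
  C         -0.0513    0.1539    0.1539
  E        0.001247     2.473     1.464
  solve Keq expr → x = 0.0513; check Q = 3.8050e+04
Then change container volume by factor 2 (V_new/V_old).
Step 2:
                  J         E         A
  I       6.2342e-04     1.236     0.732
  C       -6.0371e-04  0.001811  0.001811
  E       1.9713e-05     1.238    0.7338
  solve Keq expr → x = 6.0371e-04; check Q = 3.8050e+04

Q₀ = 533.5; Q < K (proceeds forward)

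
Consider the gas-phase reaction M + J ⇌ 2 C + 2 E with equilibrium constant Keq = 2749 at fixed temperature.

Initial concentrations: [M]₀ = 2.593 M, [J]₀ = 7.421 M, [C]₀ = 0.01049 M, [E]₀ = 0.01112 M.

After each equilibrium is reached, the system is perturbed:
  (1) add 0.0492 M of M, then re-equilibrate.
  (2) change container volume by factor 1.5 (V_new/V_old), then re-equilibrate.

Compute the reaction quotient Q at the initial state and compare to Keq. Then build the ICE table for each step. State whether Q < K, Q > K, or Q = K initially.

Q₀ = 7.0712e-10 vs Keq = 2749 ⇒ Q<K, forward
Step 1:
                  M         J         C         E
  Initial     2.593     7.421   0.01049   0.01112
  Change     -2.543    -2.543     5.085     5.085
  Equil      0.0503     4.878     5.096     5.097
  solve Keq expr → x = 2.543; check Q = 2749
Then add 0.0492 M of M.
Step 2:
                  M         J         C         E
  Initial    0.0995     4.878     5.096     5.097
  Change   -0.04505  -0.04505   0.09009   0.09009
  Equil     0.05445     4.833     5.186     5.187
  solve Keq expr → x = 0.04505; check Q = 2749
Then change container volume by factor 1.5 (V_new/V_old).
Step 3:
                  M         J         C         E
  Initial    0.0363     3.222     3.457     3.458
  Change   -0.01933  -0.01933   0.03866   0.03866
  Equil     0.01697     3.203     3.496     3.496
  solve Keq expr → x = 0.01933; check Q = 2749

Q₀ = 7.0712e-10; Q < K (proceeds forward)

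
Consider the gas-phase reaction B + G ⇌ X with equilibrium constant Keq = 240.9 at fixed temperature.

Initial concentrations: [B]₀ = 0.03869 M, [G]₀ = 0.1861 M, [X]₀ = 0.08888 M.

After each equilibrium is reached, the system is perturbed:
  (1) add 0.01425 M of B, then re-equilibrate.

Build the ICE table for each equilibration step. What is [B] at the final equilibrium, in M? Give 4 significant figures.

[B]_eq = 0.004161 M

Q₀ = 12.34 vs Keq = 240.9 ⇒ Q<K, forward
Step 1:
                   B          G          X
  init       0.03869     0.1861    0.08888
  Δ         -0.03527   -0.03527    0.03527
  eq        0.003417     0.1508     0.1242
  solve Keq expr → x = 0.03527; check Q = 240.9
Then add 0.01425 M of B.
Step 2:
                   B          G          X
  init       0.01767     0.1508     0.1242
  Δ         -0.01351   -0.01351    0.01351
  eq        0.004161     0.1373     0.1377
  solve Keq expr → x = 0.01351; check Q = 240.9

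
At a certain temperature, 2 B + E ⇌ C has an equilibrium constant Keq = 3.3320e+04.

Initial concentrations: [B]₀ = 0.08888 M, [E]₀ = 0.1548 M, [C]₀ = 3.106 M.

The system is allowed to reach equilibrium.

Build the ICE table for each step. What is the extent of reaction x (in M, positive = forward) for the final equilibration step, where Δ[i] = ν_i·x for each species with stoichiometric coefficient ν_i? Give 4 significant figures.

x = 0.03067 M

Q₀ = 2540 vs Keq = 3.3320e+04 ⇒ Q<K, forward
Step 1:
                   B          E          C
  init       0.08888     0.1548      3.106
  Δ         -0.06134   -0.03067    0.03067
  eq         0.02754     0.1241      3.137
  solve Keq expr → x = 0.03067; check Q = 3.3320e+04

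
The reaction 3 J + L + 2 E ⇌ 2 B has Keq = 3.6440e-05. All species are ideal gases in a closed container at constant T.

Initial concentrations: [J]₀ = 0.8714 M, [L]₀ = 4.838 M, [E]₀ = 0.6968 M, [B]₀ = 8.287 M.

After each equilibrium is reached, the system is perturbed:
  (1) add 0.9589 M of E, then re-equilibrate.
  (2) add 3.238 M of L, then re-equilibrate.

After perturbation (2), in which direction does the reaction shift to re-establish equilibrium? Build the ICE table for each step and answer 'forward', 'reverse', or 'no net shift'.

Direction: forward

Q₀ = 44.18 vs Keq = 3.6440e-05 ⇒ Q>K, reverse
Step 1:
                   J          L          E          B
  I           0.8714      4.838     0.6968      8.287
  C            8.216      2.739      5.477     -5.477
  E            9.087      7.577      6.174       2.81
  solve Keq expr → x = -2.739; check Q = 3.6440e-05
Then add 0.9589 M of E.
Step 2:
                   J          L          E          B
  I            9.087      7.577      7.133       2.81
  C          -0.2808   -0.09359    -0.1872     0.1872
  E            8.806      7.483      6.946      2.997
  solve Keq expr → x = 0.09359; check Q = 3.6440e-05
Then add 3.238 M of L.
Step 3:
                   J          L          E          B
  I            8.806      10.72      6.946      2.997
  C          -0.3587    -0.1196    -0.2391     0.2391
  E            8.447       10.6      6.706      3.236
  solve Keq expr → x = 0.1196; check Q = 3.6440e-05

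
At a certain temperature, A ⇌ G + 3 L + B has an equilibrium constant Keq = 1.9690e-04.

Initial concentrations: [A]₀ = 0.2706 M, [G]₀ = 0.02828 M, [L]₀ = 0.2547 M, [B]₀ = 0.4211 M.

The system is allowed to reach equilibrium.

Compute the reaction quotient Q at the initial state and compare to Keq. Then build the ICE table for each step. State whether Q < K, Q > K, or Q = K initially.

Q₀ = 7.2715e-04 vs Keq = 1.9690e-04 ⇒ Q>K, reverse
Step 1:
                   A          G          L          B
  I           0.2706    0.02828     0.2547     0.4211
  C          0.01399   -0.01399   -0.04196   -0.01399
  E           0.2846    0.01429     0.2127     0.4071
  solve Keq expr → x = -0.01399; check Q = 1.9690e-04

Q₀ = 7.2715e-04; Q > K (proceeds reverse)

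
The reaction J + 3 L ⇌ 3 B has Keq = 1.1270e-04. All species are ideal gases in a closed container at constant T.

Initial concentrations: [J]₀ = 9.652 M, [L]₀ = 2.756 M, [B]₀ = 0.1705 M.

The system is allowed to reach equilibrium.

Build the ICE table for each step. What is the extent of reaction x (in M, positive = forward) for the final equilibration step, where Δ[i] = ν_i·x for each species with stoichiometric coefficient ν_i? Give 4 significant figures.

x = 0.03404 M

Q₀ = 2.4531e-05 vs Keq = 1.1270e-04 ⇒ Q<K, forward
Step 1:
                  J         L         B
  Initial     9.652     2.756    0.1705
  Change   -0.03404   -0.1021    0.1021
  Equil       9.618     2.654    0.2726
  solve Keq expr → x = 0.03404; check Q = 1.1270e-04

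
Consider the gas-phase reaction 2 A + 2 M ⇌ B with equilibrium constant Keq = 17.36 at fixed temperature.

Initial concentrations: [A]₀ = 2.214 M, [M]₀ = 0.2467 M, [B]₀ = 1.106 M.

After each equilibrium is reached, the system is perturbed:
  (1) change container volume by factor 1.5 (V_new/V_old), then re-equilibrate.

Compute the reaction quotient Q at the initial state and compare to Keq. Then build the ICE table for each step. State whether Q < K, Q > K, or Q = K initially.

Q₀ = 3.707 vs Keq = 17.36 ⇒ Q<K, forward
Step 1:
                  A         M         B
  init        2.214    0.2467     1.106
  Δ         -0.1227   -0.1227   0.06135
  eq          2.091     0.124     1.167
  solve Keq expr → x = 0.06135; check Q = 17.36
Then change container volume by factor 1.5 (V_new/V_old).
Step 2:
                  A         M         B
  init        1.394   0.08266    0.7782
  Δ         0.06009   0.06009  -0.03004
  eq          1.454    0.1428    0.7482
  solve Keq expr → x = -0.03004; check Q = 17.36

Q₀ = 3.707; Q < K (proceeds forward)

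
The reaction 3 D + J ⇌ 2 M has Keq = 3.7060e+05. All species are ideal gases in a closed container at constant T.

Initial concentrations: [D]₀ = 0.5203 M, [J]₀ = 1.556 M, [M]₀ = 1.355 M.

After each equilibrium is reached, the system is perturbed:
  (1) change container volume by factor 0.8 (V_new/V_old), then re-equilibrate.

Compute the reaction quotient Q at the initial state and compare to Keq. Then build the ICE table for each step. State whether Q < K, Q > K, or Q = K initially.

Q₀ = 8.377; Q < K (proceeds forward)

Q₀ = 8.377 vs Keq = 3.7060e+05 ⇒ Q<K, forward
Step 1:
                    D           J           M
  init         0.5203       1.556       1.355
  Δ           -0.5026     -0.1675      0.3351
  eq          0.01771       1.388        1.69
  solve Keq expr → x = 0.1675; check Q = 3.7060e+05
Then change container volume by factor 0.8 (V_new/V_old).
Step 2:
                    D           J           M
  init        0.02213       1.736       2.113
  Δ         -0.003043   -0.001014    0.002029
  eq          0.01909       1.735       2.115
  solve Keq expr → x = 0.001014; check Q = 3.7060e+05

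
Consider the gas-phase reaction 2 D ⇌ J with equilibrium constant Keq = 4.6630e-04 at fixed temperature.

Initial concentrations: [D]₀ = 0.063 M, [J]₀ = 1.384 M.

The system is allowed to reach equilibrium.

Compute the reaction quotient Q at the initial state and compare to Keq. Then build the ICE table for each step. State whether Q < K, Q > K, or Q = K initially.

Q₀ = 348.7; Q > K (proceeds reverse)

Q₀ = 348.7 vs Keq = 4.6630e-04 ⇒ Q>K, reverse
Step 1:
                    D           J
  Initial       0.063       1.384
  Change        2.761       -1.38
  Equil         2.824    0.003718
  solve Keq expr → x = -1.38; check Q = 4.6630e-04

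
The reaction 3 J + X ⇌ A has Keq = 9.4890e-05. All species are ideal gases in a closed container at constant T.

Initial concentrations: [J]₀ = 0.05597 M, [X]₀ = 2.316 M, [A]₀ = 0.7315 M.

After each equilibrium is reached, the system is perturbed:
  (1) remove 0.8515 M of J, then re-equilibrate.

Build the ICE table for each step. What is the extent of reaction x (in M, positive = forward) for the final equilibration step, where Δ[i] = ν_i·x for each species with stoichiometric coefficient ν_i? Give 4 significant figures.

x = -0.002462 M

Q₀ = 1801 vs Keq = 9.4890e-05 ⇒ Q>K, reverse
Step 1:
                  J         X         A
  Initial   0.05597     2.316    0.7315
  Change      2.185    0.7283   -0.7283
  Equil       2.241     3.044   0.00325
  solve Keq expr → x = -0.7283; check Q = 9.4890e-05
Then remove 0.8515 M of J.
Step 2:
                  J         X         A
  Initial     1.389     3.044   0.00325
  Change   0.007387  0.002462 -0.002462
  Equil       1.397     3.047 7.8754e-04
  solve Keq expr → x = -0.002462; check Q = 9.4890e-05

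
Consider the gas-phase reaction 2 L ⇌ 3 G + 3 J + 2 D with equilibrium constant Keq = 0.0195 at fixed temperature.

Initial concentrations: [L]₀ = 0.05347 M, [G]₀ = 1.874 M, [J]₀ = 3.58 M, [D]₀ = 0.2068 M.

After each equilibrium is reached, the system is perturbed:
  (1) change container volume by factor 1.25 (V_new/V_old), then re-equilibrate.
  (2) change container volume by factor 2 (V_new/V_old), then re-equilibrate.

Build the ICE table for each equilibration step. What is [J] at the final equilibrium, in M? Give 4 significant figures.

Q₀ = 4517 vs Keq = 0.0195 ⇒ Q>K, reverse
Step 1:
                  L         G         J         D
  I         0.05347     1.874      3.58    0.2068
  C          0.2037   -0.3056   -0.3056   -0.2037
  E          0.2572     1.568     3.274  0.003086
  solve Keq expr → x = -0.1019; check Q = 0.0195
Then change container volume by factor 1.25 (V_new/V_old).
Step 2:
                  L         G         J         D
  I          0.2057     1.255      2.62  0.002469
  C       -0.002271  0.003407  0.003407  0.002271
  E          0.2035     1.258     2.623   0.00474
  solve Keq expr → x = 0.001136; check Q = 0.0195
Then change container volume by factor 2 (V_new/V_old).
Step 3:
                  L         G         J         D
  I          0.1017    0.6291     1.311   0.00237
  C        -0.01306    0.0196    0.0196   0.01306
  E         0.08867    0.6487     1.331   0.01543
  solve Keq expr → x = 0.006532; check Q = 0.0195

[J]_eq = 1.331 M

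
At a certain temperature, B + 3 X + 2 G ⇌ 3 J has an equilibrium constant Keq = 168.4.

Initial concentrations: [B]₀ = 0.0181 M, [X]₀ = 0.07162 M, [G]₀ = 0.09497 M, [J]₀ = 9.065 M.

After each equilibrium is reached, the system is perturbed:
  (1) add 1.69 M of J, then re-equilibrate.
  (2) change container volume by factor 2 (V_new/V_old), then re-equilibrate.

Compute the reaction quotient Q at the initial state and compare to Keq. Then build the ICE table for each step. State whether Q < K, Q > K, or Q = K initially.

Q₀ = 1.2421e+10 vs Keq = 168.4 ⇒ Q>K, reverse
Step 1:
                    B           X           G           J
  I            0.0181     0.07162     0.09497       9.065
  C            0.5051       1.515        1.01      -1.515
  E            0.5232       1.587       1.105        7.55
  solve Keq expr → x = -0.5051; check Q = 168.4
Then add 1.69 M of J.
Step 2:
                    B           X           G           J
  I            0.5232       1.587       1.105        9.24
  C           0.05192      0.1557      0.1038     -0.1557
  E            0.5752       1.743       1.209       9.084
  solve Keq expr → x = -0.05192; check Q = 168.4
Then change container volume by factor 2 (V_new/V_old).
Step 3:
                    B           X           G           J
  I            0.2876      0.8714      0.6045       4.542
  C            0.1068      0.3203      0.2136     -0.3203
  E            0.3944       1.192      0.8181       4.222
  solve Keq expr → x = -0.1068; check Q = 168.4

Q₀ = 1.2421e+10; Q > K (proceeds reverse)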